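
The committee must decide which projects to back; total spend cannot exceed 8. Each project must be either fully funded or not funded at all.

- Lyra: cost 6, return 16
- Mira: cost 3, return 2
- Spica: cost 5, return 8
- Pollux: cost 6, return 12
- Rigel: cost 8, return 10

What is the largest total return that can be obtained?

16

Allowing fractional choices, the relaxed optimum would be about 20.0, but projects are indivisible.
Lyra: cost 6 ≤ 8, return 16.
Pollux: cost 6 ≤ 8, return 12.
Best is Lyra with total return 16.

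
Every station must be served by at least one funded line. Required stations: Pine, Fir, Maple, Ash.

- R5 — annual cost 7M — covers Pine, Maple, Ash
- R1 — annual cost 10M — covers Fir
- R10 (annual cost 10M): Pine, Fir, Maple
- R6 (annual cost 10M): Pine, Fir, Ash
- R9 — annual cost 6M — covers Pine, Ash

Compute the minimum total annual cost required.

The greedy cost-per-new-station heuristic would pick R5 and R1 for 17, but a cheaper cover exists.
Choose R10 and R9: together they cover Pine, Fir, Maple, Ash — every station.
Total annual cost: 10 + 6 = 16.
No cover costs less than 16.

16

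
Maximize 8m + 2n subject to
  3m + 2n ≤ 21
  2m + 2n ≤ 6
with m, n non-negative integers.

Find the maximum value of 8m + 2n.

24

(m,n)=(3,0): 3·3+2·0=9≤21, 2·3+2·0=6≤6, objective 24.
(m,n)=(2,1): 3·2+2·1=8≤21, 2·2+2·1=6≤6, objective 18.
(m,n)=(2,0): 3·2+2·0=6≤21, 2·2+2·0=4≤6, objective 16.
Maximum is 24 at (m,n)=(3,0).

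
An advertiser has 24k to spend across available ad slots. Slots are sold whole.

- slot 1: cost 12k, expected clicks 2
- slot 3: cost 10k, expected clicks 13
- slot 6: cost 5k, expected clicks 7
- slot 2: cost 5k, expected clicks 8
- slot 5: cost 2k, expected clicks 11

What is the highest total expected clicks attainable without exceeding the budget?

This is an integer program with binary decision variables.
Allowing fractional choices, the relaxed optimum would be about 39.3, but ad slots are indivisible.
slot 3 + slot 2 + slot 5: cost 10 + 5 + 2 = 17 ≤ 24, expected clicks 13 + 8 + 11 = 32.
slot 3 + slot 6 + slot 2 + slot 5: cost 10 + 5 + 5 + 2 = 22 ≤ 24, expected clicks 13 + 7 + 8 + 11 = 39.
slot 3 + slot 6 + slot 5: cost 10 + 5 + 2 = 17 ≤ 24, expected clicks 13 + 7 + 11 = 31.
Best is slot 3, slot 6, slot 2, and slot 5 with total expected clicks 39.

39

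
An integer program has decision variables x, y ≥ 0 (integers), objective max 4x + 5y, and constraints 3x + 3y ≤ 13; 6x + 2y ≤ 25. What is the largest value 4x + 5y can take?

(x,y)=(0,4): 3·0+3·4=12≤13, 6·0+2·4=8≤25, objective 20.
(x,y)=(1,3): 3·1+3·3=12≤13, 6·1+2·3=12≤25, objective 19.
(x,y)=(0,3): 3·0+3·3=9≤13, 6·0+2·3=6≤25, objective 15.
Maximum is 20 at (x,y)=(0,4).

20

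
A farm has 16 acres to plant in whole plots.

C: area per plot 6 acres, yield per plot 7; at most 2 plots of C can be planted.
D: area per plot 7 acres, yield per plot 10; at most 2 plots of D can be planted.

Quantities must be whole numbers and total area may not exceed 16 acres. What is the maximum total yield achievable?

20

1×C and 1×D: area 13 ≤ 16, yield 1·7 + 1·10 = 17.
2×D: area 14 ≤ 16, yield 2·10 = 20.
Best is 20.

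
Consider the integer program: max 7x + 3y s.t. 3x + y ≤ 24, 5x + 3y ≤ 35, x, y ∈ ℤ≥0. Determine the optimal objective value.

(x,y)=(7,0): 3·7+1·0=21≤24, 5·7+3·0=35≤35, objective 49.
(x,y)=(6,1): 3·6+1·1=19≤24, 5·6+3·1=33≤35, objective 45.
(x,y)=(6,0): 3·6+1·0=18≤24, 5·6+3·0=30≤35, objective 42.
No feasible integer point exceeds 49.

49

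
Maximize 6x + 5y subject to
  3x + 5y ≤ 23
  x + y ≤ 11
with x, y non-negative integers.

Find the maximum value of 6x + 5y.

The continuous relaxation peaks at (7.67, 0) with value 46.00; rounding to a feasible lattice point costs some objective.
(x,y)=(7,0): 3·7+5·0=21≤23, 1·7+1·0=7≤11, objective 42.
(x,y)=(6,1): 3·6+5·1=23≤23, 1·6+1·1=7≤11, objective 41.
(x,y)=(6,0): 3·6+5·0=18≤23, 1·6+1·0=6≤11, objective 36.
The best lattice point is (7,0), giving 42.

42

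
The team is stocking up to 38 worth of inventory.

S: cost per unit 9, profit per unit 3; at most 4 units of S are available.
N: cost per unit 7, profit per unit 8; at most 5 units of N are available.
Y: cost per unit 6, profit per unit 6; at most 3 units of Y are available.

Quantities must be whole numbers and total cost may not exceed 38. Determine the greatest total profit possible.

5×N: cost 35 ≤ 38, profit 5·8 = 40.
4×N and 1×Y: cost 34 ≤ 38, profit 4·8 + 1·6 = 38.
Best is 40.

40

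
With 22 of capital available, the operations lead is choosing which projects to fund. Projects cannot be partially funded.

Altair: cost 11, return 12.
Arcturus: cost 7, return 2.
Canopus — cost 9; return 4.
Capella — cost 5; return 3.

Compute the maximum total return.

16

Altair + Capella: cost 11 + 5 = 16 ≤ 22, return 12 + 3 = 15.
Altair + Canopus: cost 11 + 9 = 20 ≤ 22, return 12 + 4 = 16.
Altair + Arcturus: cost 11 + 7 = 18 ≤ 22, return 12 + 2 = 14.
Best is Altair and Canopus with total return 16.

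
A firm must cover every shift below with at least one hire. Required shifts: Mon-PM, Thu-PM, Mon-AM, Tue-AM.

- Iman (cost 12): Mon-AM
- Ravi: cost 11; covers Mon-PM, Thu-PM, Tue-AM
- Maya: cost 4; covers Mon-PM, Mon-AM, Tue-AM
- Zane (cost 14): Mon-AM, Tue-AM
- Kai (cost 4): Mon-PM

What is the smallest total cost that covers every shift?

This is a weighted set-cover instance.
Choose Ravi and Maya: together they cover Mon-PM, Thu-PM, Mon-AM, Tue-AM — every shift.
Total cost: 11 + 4 = 15.
No cover costs less than 15.

15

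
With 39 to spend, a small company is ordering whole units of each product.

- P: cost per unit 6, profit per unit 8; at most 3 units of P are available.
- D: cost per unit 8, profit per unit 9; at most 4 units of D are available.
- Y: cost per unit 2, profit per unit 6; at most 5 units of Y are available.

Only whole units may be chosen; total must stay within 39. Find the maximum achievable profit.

Y has the best ratio (6/2); taking only Y gives at most 5×6 = 30 (stopped by the supply cap of 5).
Mixing does better — 2×P, 2×D, and 5×Y: cost 38 ≤ 39, profit 2·8 + 2·9 + 5·6 = 64.

64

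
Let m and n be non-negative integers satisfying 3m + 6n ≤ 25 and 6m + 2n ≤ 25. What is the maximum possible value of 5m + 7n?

Relaxing integrality, the LP optimum is 34.17 at (m,n) = (3.33, 2.5), which is not an integer point.
(m,n)=(2,3): 3·2+6·3=24≤25, 6·2+2·3=18≤25, objective 31.
(m,n)=(3,2): 3·3+6·2=21≤25, 6·3+2·2=22≤25, objective 29.
(m,n)=(1,3): 3·1+6·3=21≤25, 6·1+2·3=12≤25, objective 26.
Maximum is 31 at (m,n)=(2,3).

31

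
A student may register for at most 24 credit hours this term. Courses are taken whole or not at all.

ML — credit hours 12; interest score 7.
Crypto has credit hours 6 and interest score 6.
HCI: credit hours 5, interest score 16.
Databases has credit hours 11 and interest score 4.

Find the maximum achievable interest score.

Allowing fractional choices, the relaxed optimum would be about 29.4, but courses are indivisible.
ML + Crypto + HCI: credit hours 12 + 6 + 5 = 23 ≤ 24, interest score 7 + 6 + 16 = 29.
Crypto + HCI + Databases: credit hours 6 + 5 + 11 = 22 ≤ 24, interest score 6 + 16 + 4 = 26.
ML + HCI: credit hours 12 + 5 = 17 ≤ 24, interest score 7 + 16 = 23.
Best is ML, Crypto, and HCI with total interest score 29.

29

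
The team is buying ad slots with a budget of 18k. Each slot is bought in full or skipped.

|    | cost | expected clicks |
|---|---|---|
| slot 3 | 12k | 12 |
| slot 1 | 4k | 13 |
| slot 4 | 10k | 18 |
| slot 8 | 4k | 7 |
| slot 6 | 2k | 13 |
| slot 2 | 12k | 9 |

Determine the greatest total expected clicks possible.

44

Allowing fractional choices, the relaxed optimum would be about 47.5, but ad slots are indivisible.
slot 4 + slot 8 + slot 6: cost 10 + 4 + 2 = 16 ≤ 18, expected clicks 18 + 7 + 13 = 38.
slot 1 + slot 4 + slot 6: cost 4 + 10 + 2 = 16 ≤ 18, expected clicks 13 + 18 + 13 = 44.
slot 1 + slot 4 + slot 8: cost 4 + 10 + 4 = 18 ≤ 18, expected clicks 13 + 18 + 7 = 38.
Best is slot 1, slot 4, and slot 6 with total expected clicks 44.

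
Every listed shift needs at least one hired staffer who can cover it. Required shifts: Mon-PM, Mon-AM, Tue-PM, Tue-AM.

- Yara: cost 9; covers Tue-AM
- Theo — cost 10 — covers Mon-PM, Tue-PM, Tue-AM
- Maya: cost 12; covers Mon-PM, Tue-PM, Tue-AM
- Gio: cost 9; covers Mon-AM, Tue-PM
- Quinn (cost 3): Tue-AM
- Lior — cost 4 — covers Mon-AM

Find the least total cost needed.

14

Choose Theo and Lior: together they cover Mon-PM, Mon-AM, Tue-PM, Tue-AM — every shift.
Total cost: 10 + 4 = 14.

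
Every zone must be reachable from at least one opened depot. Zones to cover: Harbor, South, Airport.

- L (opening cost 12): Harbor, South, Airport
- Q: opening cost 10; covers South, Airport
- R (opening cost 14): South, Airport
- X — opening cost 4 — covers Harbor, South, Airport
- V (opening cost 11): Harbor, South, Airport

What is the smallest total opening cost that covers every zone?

4

This is an integer covering problem.
X alone covers Harbor, South, Airport — every zone.
Total opening cost: 4.
No cover costs less than 4.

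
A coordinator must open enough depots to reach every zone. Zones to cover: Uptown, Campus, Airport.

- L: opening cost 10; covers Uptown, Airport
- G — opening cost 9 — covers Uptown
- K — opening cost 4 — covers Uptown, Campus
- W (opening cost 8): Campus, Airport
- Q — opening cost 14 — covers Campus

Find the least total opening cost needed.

12

Choose K and W: together they cover Uptown, Campus, Airport — every zone.
Total opening cost: 4 + 8 = 12.
No cover costs less than 12.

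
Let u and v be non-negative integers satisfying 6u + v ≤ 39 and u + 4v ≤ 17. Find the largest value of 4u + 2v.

28

(u,v)=(6,2): 6·6+1·2=38≤39, 1·6+4·2=14≤17, objective 28.
(u,v)=(6,1): 6·6+1·1=37≤39, 1·6+4·1=10≤17, objective 26.
(u,v)=(5,3): 6·5+1·3=33≤39, 1·5+4·3=17≤17, objective 26.
No feasible integer point exceeds 28.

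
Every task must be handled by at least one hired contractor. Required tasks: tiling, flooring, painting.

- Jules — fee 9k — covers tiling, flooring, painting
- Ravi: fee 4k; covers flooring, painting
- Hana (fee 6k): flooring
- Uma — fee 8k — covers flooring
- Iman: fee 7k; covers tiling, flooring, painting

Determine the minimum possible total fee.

This is a weighted set-cover instance.
The greedy cost-per-new-task heuristic would pick Ravi and Iman for 11, but a cheaper cover exists.
Iman alone covers tiling, flooring, painting — every task.
Total fee: 7.
No cover costs less than 7.

7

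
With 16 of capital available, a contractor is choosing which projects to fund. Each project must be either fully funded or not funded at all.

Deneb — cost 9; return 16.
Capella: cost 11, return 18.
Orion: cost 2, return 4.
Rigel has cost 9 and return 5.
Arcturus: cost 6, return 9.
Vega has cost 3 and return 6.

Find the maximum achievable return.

28

Capella + Orion + Vega: cost 11 + 2 + 3 = 16 ≤ 16, return 18 + 4 + 6 = 28.
Deneb + Arcturus: cost 9 + 6 = 15 ≤ 16, return 16 + 9 = 25.
Deneb + Orion + Vega: cost 9 + 2 + 3 = 14 ≤ 16, return 16 + 4 + 6 = 26.
Best is Capella, Orion, and Vega with total return 28.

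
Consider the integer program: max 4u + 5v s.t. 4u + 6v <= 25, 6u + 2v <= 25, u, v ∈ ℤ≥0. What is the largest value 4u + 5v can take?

22

Relaxing integrality, the LP optimum is 23.21 at (u,v) = (3.57, 1.79), which is not an integer point.
(u,v)=(3,2): 4·3+6·2=24≤25, 6·3+2·2=22≤25, objective 22.
(u,v)=(2,2): 4·2+6·2=20≤25, 6·2+2·2=16≤25, objective 18.
No feasible integer point exceeds 22.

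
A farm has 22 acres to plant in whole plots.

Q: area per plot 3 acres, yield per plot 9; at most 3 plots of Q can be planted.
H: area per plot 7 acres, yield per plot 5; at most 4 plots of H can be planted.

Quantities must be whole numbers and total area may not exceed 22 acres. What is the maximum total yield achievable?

32

Q has the best ratio (9/3); taking only Q gives at most 3×9 = 27 (stopped by the supply cap of 3).
Mixing does better — 3×Q and 1×H: area 16 ≤ 22, yield 3·9 + 1·5 = 32.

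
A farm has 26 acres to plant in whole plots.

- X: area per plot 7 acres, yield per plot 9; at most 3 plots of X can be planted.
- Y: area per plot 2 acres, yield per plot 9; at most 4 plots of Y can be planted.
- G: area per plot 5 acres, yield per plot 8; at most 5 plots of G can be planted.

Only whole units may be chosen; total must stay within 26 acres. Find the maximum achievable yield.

Take 1×X, 4×Y, and 2×G: area 25 ≤ 26, yield 1·9 + 4·9 + 2·8 = 61.
Y has the best ratio (9/2) and is taken to its limit of 4; remaining capacity is filled optimally with the others.

61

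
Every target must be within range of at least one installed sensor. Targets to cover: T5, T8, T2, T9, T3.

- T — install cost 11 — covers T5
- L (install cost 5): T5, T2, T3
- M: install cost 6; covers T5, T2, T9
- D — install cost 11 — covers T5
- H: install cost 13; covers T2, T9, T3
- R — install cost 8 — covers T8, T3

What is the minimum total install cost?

14

The greedy cost-per-new-target heuristic would pick L, M, and R for 19, but a cheaper cover exists.
Choose M and R: together they cover T5, T8, T2, T9, T3 — every target.
Total install cost: 6 + 8 = 14.
No cover costs less than 14.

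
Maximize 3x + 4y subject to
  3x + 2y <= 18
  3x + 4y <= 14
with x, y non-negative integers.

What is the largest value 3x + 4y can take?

14

(x,y)=(2,2): 3·2+2·2=10≤18, 3·2+4·2=14≤14, objective 14.
(x,y)=(3,1): 3·3+2·1=11≤18, 3·3+4·1=13≤14, objective 13.
(x,y)=(1,2): 3·1+2·2=7≤18, 3·1+4·2=11≤14, objective 11.
The best lattice point is (2,2), giving 14.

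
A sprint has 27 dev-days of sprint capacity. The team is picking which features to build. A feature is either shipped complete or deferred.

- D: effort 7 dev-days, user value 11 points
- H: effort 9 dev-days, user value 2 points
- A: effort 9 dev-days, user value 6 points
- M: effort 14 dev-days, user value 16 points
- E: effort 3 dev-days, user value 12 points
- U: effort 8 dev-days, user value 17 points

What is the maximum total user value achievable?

Take D, A, E, and U: effort 7 + 9 + 3 + 8 = 27 ≤ 27, user value 11 + 6 + 12 + 17 = 46.
No other feasible combination does better.

46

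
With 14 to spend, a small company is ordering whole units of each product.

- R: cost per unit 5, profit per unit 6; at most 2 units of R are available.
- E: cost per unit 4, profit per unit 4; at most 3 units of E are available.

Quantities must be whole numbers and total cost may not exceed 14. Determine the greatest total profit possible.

16

This is a bounded integer knapsack.
R has the best ratio (6/5); taking only R gives at most 2×6 = 12 (stopped by the cost limit).
Mixing does better — 2×R and 1×E: cost 14 ≤ 14, profit 2·6 + 1·4 = 16.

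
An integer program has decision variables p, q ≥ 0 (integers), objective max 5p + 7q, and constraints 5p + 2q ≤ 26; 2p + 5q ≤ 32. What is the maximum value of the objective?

50

The continuous relaxation peaks at (3.14, 5.14) with value 51.71; rounding to a feasible lattice point costs some objective.
(p,q)=(3,5): 5·3+2·5=25≤26, 2·3+5·5=31≤32, objective 50.
(p,q)=(2,5): 5·2+2·5=20≤26, 2·2+5·5=29≤32, objective 45.
(p,q)=(3,4): 5·3+2·4=23≤26, 2·3+5·4=26≤32, objective 43.
No feasible integer point exceeds 50.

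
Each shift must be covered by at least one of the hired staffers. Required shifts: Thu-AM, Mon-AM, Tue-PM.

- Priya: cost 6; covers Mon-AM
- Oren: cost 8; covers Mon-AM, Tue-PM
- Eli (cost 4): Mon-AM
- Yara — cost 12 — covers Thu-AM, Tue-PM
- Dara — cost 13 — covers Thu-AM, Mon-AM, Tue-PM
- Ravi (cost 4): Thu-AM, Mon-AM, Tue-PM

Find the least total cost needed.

4

Ravi alone covers Thu-AM, Mon-AM, Tue-PM — every shift.
Total cost: 4.
No cover costs less than 4.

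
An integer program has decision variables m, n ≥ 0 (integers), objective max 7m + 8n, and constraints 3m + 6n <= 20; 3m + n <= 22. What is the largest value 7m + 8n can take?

42

The continuous relaxation peaks at (6.67, 0) with value 46.67; rounding to a feasible lattice point costs some objective.
(m,n)=(6,0): 3·6+6·0=18≤20, 3·6+1·0=18≤22, objective 42.
(m,n)=(5,0): 3·5+6·0=15≤20, 3·5+1·0=15≤22, objective 35.
No feasible integer point exceeds 42.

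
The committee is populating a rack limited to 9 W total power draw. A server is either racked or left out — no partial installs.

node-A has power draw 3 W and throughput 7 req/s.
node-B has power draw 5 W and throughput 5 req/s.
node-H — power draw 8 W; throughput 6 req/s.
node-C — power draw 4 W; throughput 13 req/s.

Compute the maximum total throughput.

20

Take node-A and node-C: power draw 3 + 4 = 7 ≤ 9, throughput 7 + 13 = 20.
No other feasible combination does better.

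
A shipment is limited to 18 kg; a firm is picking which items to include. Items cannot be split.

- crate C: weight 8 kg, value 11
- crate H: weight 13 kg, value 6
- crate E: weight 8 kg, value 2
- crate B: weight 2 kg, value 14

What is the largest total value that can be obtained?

27

crate H + crate B: weight 13 + 2 = 15 ≤ 18, value 6 + 14 = 20.
crate C + crate B: weight 8 + 2 = 10 ≤ 18, value 11 + 14 = 25.
crate C + crate E + crate B: weight 8 + 8 + 2 = 18 ≤ 18, value 11 + 2 + 14 = 27.
Best is crate C, crate E, and crate B with total value 27.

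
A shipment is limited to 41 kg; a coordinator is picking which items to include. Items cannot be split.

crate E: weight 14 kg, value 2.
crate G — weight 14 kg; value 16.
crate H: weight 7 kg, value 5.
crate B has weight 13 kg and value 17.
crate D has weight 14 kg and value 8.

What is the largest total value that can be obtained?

41

This is an integer program with binary decision variables.
Allowing fractional choices, the relaxed optimum would be about 42.0, but items are indivisible.
crate G + crate H + crate B: weight 14 + 7 + 13 = 34 ≤ 41, value 16 + 5 + 17 = 38.
crate E + crate G + crate B: weight 14 + 14 + 13 = 41 ≤ 41, value 2 + 16 + 17 = 35.
crate G + crate B + crate D: weight 14 + 13 + 14 = 41 ≤ 41, value 16 + 17 + 8 = 41.
Best is crate G, crate B, and crate D with total value 41.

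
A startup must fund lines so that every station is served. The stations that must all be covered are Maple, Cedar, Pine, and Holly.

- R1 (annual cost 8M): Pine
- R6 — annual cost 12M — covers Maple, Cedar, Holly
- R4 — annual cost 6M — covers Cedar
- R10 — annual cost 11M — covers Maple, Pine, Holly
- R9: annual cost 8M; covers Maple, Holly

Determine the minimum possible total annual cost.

This is a weighted set-cover instance.
Choose R4 and R10: together they cover Maple, Cedar, Pine, Holly — every station.
Total annual cost: 6 + 11 = 17.
No cover costs less than 17.

17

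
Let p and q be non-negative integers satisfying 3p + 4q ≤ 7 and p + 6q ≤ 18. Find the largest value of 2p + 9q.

(p,q)=(1,1) is feasible, giving 11.
(p,q)=(0,1) is feasible, giving 9.
(p,q)=(2,0) is feasible, giving 4.
No feasible integer point exceeds 11.

11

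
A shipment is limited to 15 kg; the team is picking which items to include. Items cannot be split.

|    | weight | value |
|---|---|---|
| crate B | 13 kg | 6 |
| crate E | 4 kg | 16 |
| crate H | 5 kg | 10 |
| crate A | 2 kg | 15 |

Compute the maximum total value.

41

Allowing fractional choices, the relaxed optimum would be about 42.8, but items are indivisible.
crate E + crate H: weight 4 + 5 = 9 ≤ 15, value 16 + 10 = 26.
crate E + crate A: weight 4 + 2 = 6 ≤ 15, value 16 + 15 = 31.
crate E + crate H + crate A: weight 4 + 5 + 2 = 11 ≤ 15, value 16 + 10 + 15 = 41.
Best is crate E, crate H, and crate A with total value 41.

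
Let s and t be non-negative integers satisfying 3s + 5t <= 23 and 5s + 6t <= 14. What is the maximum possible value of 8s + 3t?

16

The continuous relaxation peaks at (2.8, 0) with value 22.40; rounding to a feasible lattice point costs some objective.
(s,t)=(2,0): 3·2+5·0=6≤23, 5·2+6·0=10≤14, objective 16.
(s,t)=(1,1): 3·1+5·1=8≤23, 5·1+6·1=11≤14, objective 11.
(s,t)=(1,0): 3·1+5·0=3≤23, 5·1+6·0=5≤14, objective 8.
No feasible integer point exceeds 16.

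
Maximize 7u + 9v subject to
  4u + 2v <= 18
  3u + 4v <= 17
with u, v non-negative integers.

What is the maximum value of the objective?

39

The continuous relaxation peaks at (3.8, 1.4) with value 39.20; rounding to a feasible lattice point costs some objective.
(u,v)=(3,2): 4·3+2·2=16≤18, 3·3+4·2=17≤17, objective 39.
(u,v)=(4,1): 4·4+2·1=18≤18, 3·4+4·1=16≤17, objective 37.
(u,v)=(2,2): 4·2+2·2=12≤18, 3·2+4·2=14≤17, objective 32.
The best lattice point is (3,2), giving 39.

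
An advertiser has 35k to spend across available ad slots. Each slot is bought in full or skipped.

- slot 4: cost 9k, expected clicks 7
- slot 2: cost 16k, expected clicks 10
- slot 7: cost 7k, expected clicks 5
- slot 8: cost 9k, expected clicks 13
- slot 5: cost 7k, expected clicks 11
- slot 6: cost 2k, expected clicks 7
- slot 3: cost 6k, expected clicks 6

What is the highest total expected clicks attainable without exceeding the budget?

slot 4 + slot 7 + slot 8 + slot 5 + slot 6: cost 9 + 7 + 9 + 7 + 2 = 34 ≤ 35, expected clicks 7 + 5 + 13 + 11 + 7 = 43.
slot 4 + slot 8 + slot 5 + slot 6 + slot 3: cost 9 + 9 + 7 + 2 + 6 = 33 ≤ 35, expected clicks 7 + 13 + 11 + 7 + 6 = 44.
slot 7 + slot 8 + slot 5 + slot 6 + slot 3: cost 7 + 9 + 7 + 2 + 6 = 31 ≤ 35, expected clicks 5 + 13 + 11 + 7 + 6 = 42.
Best is slot 4, slot 8, slot 5, slot 6, and slot 3 with total expected clicks 44.

44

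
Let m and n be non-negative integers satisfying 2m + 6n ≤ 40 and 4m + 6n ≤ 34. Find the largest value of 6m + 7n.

49

Relaxing integrality, the LP optimum is 51.00 at (m,n) = (8.5, 0), which is not an integer point.
(m,n)=(7,1): 2·7+6·1=20≤40, 4·7+6·1=34≤34, objective 49.
(m,n)=(8,0): 2·8+6·0=16≤40, 4·8+6·0=32≤34, objective 48.
Maximum is 49 at (m,n)=(7,1).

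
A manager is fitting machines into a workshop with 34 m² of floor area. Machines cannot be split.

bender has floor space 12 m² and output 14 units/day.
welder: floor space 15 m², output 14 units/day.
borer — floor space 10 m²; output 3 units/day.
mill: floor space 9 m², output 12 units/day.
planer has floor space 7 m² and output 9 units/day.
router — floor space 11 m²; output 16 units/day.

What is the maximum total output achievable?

bender + planer + router: floor space 12 + 7 + 11 = 30 ≤ 34, output 14 + 9 + 16 = 39.
bender + mill + router: floor space 12 + 9 + 11 = 32 ≤ 34, output 14 + 12 + 16 = 42.
Best is bender, mill, and router with total output 42.

42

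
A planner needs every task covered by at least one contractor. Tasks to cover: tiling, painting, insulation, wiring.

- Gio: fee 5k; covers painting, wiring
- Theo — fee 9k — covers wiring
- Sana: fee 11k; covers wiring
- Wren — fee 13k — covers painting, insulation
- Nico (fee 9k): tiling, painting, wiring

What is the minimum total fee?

22

This is an integer covering problem.
The greedy cost-per-new-task heuristic would pick Gio, Nico, and Wren for 27, but a cheaper cover exists.
Choose Wren and Nico: together they cover tiling, painting, insulation, wiring — every task.
Total fee: 13 + 9 = 22.
No cover costs less than 22.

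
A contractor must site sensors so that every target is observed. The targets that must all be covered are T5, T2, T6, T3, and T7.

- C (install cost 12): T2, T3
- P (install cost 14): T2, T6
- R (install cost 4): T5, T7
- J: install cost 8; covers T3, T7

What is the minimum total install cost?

The greedy cost-per-new-target heuristic would pick R, C, and P for 30, but a cheaper cover exists.
Choose P, R, and J: together they cover T5, T2, T6, T3, T7 — every target.
Total install cost: 14 + 4 + 8 = 26.
No cover costs less than 26.

26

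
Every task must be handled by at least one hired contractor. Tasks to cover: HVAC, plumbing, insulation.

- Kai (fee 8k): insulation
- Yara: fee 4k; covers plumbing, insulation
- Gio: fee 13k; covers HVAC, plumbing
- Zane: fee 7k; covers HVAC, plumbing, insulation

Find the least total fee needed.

7

This is an integer covering problem.
The greedy cost-per-new-task heuristic would pick Yara and Zane for 11, but a cheaper cover exists.
Zane alone covers HVAC, plumbing, insulation — every task.
Total fee: 7.
No cover costs less than 7.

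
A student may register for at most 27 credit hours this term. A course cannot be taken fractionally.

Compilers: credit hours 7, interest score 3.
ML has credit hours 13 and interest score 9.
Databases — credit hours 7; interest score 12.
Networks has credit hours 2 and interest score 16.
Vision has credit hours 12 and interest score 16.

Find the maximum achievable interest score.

44

This is a 0-1 knapsack instance.
Allowing fractional choices, the relaxed optimum would be about 48.2, but courses are indivisible.
Databases + Networks + Vision: credit hours 7 + 2 + 12 = 21 ≤ 27, interest score 12 + 16 + 16 = 44.
ML + Databases + Networks: credit hours 13 + 7 + 2 = 22 ≤ 27, interest score 9 + 12 + 16 = 37.
ML + Networks + Vision: credit hours 13 + 2 + 12 = 27 ≤ 27, interest score 9 + 16 + 16 = 41.
Best is Databases, Networks, and Vision with total interest score 44.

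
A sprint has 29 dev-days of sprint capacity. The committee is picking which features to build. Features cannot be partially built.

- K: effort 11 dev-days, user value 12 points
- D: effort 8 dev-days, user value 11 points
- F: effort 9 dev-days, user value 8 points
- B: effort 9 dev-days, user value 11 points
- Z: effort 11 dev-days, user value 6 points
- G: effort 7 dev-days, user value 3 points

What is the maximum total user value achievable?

This is an integer program with binary decision variables.
Take K, D, and B: effort 11 + 8 + 9 = 28 ≤ 29, user value 12 + 11 + 11 = 34.
No other feasible combination does better.

34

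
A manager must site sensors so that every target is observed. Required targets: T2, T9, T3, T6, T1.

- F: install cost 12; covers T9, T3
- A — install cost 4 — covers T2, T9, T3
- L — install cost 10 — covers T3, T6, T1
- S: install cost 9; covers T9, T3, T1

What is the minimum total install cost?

14

Choose A and L: together they cover T2, T9, T3, T6, T1 — every target.
Total install cost: 4 + 10 = 14.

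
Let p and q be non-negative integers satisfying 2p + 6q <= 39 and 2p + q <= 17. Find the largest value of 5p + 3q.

44

The continuous relaxation peaks at (6.3, 4.4) with value 44.70; rounding to a feasible lattice point costs some objective.
(p,q)=(7,3): 2·7+6·3=32≤39, 2·7+1·3=17≤17, objective 44.
(p,q)=(6,4): 2·6+6·4=36≤39, 2·6+1·4=16≤17, objective 42.
(p,q)=(7,2): 2·7+6·2=26≤39, 2·7+1·2=16≤17, objective 41.
Maximum is 44 at (p,q)=(7,3).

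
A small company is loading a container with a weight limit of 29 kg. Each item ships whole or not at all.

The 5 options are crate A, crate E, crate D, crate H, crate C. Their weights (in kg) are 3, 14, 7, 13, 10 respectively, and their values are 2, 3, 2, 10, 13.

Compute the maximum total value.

Treat it as a binary knapsack problem.
crate H + crate C: weight 13 + 10 = 23 ≤ 29, value 10 + 13 = 23.
crate A + crate H + crate C: weight 3 + 13 + 10 = 26 ≤ 29, value 2 + 10 + 13 = 25.
Best is crate A, crate H, and crate C with total value 25.

25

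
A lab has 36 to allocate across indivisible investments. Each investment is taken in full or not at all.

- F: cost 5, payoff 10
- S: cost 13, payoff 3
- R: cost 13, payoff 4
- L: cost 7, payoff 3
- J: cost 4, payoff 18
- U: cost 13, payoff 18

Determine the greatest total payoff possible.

This is an integer program with binary decision variables.
F + R + J + U: cost 5 + 13 + 4 + 13 = 35 ≤ 36, payoff 10 + 4 + 18 + 18 = 50.
F + L + J + U: cost 5 + 7 + 4 + 13 = 29 ≤ 36, payoff 10 + 3 + 18 + 18 = 49.
F + S + J + U: cost 5 + 13 + 4 + 13 = 35 ≤ 36, payoff 10 + 3 + 18 + 18 = 49.
Best is F, R, J, and U with total payoff 50.

50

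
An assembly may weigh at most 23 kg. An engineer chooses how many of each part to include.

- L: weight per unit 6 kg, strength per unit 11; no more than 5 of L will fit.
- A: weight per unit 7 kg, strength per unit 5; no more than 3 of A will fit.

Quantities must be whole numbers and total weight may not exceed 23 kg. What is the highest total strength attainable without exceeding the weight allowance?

33

L has the best ratio (11/6); taking only L gives at most 3×11 = 33 (stopped by the weight limit).
Optimal: 3×L: weight 18 ≤ 23, strength 3·11 = 33.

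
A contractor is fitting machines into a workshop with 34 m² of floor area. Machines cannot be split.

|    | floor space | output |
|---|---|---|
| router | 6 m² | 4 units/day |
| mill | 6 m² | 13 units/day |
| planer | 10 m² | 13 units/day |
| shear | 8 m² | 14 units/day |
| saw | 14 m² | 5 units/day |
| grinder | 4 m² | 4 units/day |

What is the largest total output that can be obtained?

48

router + mill + planer + shear + grinder: floor space 6 + 6 + 10 + 8 + 4 = 34 ≤ 34, output 4 + 13 + 13 + 14 + 4 = 48.
router + mill + planer + shear: floor space 6 + 6 + 10 + 8 = 30 ≤ 34, output 4 + 13 + 13 + 14 = 44.
mill + planer + shear + grinder: floor space 6 + 10 + 8 + 4 = 28 ≤ 34, output 13 + 13 + 14 + 4 = 44.
Best is router, mill, planer, shear, and grinder with total output 48.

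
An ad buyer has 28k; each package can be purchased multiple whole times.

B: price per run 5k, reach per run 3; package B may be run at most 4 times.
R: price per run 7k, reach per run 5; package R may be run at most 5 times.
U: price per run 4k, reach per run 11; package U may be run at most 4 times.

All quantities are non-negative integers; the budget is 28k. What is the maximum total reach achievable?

52

This is a bounded integer knapsack.
Take 1×B, 1×R, and 4×U: price 28 ≤ 28, reach 1·3 + 1·5 + 4·11 = 52.
U has the best ratio (11/4) and is taken to its limit of 4; remaining capacity is filled optimally with the others.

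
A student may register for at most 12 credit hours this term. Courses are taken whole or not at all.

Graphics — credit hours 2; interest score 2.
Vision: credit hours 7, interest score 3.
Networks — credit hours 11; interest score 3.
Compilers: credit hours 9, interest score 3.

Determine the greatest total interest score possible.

5

Allowing fractional choices, the relaxed optimum would be about 6.0, but courses are indivisible.
Vision: credit hours 7 ≤ 12, interest score 3.
Graphics + Vision: credit hours 2 + 7 = 9 ≤ 12, interest score 2 + 3 = 5.
Graphics + Compilers: credit hours 2 + 9 = 11 ≤ 12, interest score 2 + 3 = 5.
The maximum interest score is 5; one optimal choice is Graphics and Vision.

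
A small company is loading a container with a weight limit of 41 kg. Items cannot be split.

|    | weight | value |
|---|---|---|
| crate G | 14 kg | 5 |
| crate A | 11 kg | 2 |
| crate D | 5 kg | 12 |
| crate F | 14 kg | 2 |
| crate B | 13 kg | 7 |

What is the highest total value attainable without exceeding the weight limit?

crate D + crate F + crate B: weight 5 + 14 + 13 = 32 ≤ 41, value 12 + 2 + 7 = 21.
crate A + crate D + crate B: weight 11 + 5 + 13 = 29 ≤ 41, value 2 + 12 + 7 = 21.
crate G + crate D + crate B: weight 14 + 5 + 13 = 32 ≤ 41, value 5 + 12 + 7 = 24.
Best is crate G, crate D, and crate B with total value 24.

24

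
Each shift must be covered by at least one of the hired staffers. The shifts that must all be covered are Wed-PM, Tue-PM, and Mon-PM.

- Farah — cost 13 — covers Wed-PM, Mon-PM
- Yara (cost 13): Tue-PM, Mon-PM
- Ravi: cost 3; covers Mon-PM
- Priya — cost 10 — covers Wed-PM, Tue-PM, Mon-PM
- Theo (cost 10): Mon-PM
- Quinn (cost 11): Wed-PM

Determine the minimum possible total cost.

10

The greedy cost-per-new-shift heuristic would pick Ravi and Priya for 13, but a cheaper cover exists.
Priya alone covers Wed-PM, Tue-PM, Mon-PM — every shift.
Total cost: 10.
No cover costs less than 10.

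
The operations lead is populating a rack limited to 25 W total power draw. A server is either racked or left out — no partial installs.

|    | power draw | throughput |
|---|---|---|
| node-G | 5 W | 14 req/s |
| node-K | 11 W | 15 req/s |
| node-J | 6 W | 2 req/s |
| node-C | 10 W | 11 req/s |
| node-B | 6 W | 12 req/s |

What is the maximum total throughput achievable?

Allowing fractional choices, the relaxed optimum would be about 44.3, but servers are indivisible.
node-G + node-C + node-B: power draw 5 + 10 + 6 = 21 ≤ 25, throughput 14 + 11 + 12 = 37.
node-G + node-K + node-B: power draw 5 + 11 + 6 = 22 ≤ 25, throughput 14 + 15 + 12 = 41.
node-G + node-K + node-J: power draw 5 + 11 + 6 = 22 ≤ 25, throughput 14 + 15 + 2 = 31.
Best is node-G, node-K, and node-B with total throughput 41.

41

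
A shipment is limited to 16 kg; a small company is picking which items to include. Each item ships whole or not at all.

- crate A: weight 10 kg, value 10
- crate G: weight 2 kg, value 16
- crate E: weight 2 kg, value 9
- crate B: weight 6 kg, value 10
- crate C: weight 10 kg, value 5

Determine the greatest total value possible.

This is an integer program with binary decision variables.
crate A + crate G + crate E: weight 10 + 2 + 2 = 14 ≤ 16, value 10 + 16 + 9 = 35.
crate G + crate E + crate B: weight 2 + 2 + 6 = 10 ≤ 16, value 16 + 9 + 10 = 35.
crate G + crate E + crate C: weight 2 + 2 + 10 = 14 ≤ 16, value 16 + 9 + 5 = 30.
The maximum value is 35; one optimal choice is crate G, crate E, and crate B.

35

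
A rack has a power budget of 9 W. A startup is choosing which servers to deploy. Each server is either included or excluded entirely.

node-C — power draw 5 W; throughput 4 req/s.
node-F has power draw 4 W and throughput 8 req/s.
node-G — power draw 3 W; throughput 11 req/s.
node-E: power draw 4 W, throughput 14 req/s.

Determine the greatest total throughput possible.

Allowing fractional choices, the relaxed optimum would be about 29.0, but servers are indivisible.
node-G + node-E: power draw 3 + 4 = 7 ≤ 9, throughput 11 + 14 = 25.
node-F + node-E: power draw 4 + 4 = 8 ≤ 9, throughput 8 + 14 = 22.
Best is node-G and node-E with total throughput 25.

25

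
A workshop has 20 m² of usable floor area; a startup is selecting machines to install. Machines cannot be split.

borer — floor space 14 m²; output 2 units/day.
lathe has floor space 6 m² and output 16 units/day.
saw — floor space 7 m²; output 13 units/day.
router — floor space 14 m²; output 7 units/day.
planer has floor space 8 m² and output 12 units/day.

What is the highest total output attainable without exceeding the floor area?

Allowing fractional choices, the relaxed optimum would be about 39.5, but machines are indivisible.
lathe + planer: floor space 6 + 8 = 14 ≤ 20, output 16 + 12 = 28.
lathe + saw: floor space 6 + 7 = 13 ≤ 20, output 16 + 13 = 29.
Best is lathe and saw with total output 29.

29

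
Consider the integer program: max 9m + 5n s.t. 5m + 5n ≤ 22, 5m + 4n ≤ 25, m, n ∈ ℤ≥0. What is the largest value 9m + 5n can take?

Relaxing integrality, the LP optimum is 39.60 at (m,n) = (4.4, 0), which is not an integer point.
(m,n)=(4,0): 5·4+5·0=20≤22, 5·4+4·0=20≤25, objective 36.
(m,n)=(3,1): 5·3+5·1=20≤22, 5·3+4·1=19≤25, objective 32.
(m,n)=(3,0): 5·3+5·0=15≤22, 5·3+4·0=15≤25, objective 27.
The best lattice point is (4,0), giving 36.

36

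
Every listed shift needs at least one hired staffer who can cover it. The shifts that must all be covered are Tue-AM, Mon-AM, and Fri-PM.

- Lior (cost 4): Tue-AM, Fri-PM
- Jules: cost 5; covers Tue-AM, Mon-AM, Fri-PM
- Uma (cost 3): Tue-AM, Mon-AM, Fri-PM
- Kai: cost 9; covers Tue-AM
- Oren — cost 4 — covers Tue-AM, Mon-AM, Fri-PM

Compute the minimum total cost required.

This is a weighted set-cover instance.
Uma alone covers Tue-AM, Mon-AM, Fri-PM — every shift.
Total cost: 3.
No cover costs less than 3.

3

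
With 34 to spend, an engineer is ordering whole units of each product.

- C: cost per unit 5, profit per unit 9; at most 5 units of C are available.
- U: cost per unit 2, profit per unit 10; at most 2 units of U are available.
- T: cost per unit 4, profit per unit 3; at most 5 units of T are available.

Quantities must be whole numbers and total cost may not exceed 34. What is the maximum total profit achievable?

This is a bounded integer knapsack.
U has the best ratio (10/2); taking only U gives at most 2×10 = 20 (stopped by the supply cap of 2).
Mixing does better — 5×C, 2×U, and 1×T: cost 33 ≤ 34, profit 5·9 + 2·10 + 1·3 = 68.

68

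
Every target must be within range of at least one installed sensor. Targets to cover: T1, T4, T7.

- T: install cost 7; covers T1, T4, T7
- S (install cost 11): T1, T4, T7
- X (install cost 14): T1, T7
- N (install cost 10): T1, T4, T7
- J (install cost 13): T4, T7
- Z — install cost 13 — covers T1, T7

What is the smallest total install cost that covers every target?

7

This is a weighted set-cover instance.
T alone covers T1, T4, T7 — every target.
Total install cost: 7.
No cover costs less than 7.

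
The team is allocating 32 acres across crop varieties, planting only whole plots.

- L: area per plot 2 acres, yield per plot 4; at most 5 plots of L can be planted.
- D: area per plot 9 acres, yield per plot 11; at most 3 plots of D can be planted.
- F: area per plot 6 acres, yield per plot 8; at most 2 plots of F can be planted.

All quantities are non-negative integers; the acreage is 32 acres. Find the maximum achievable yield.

This is a bounded integer knapsack.
L has the best ratio (4/2); taking only L gives at most 5×4 = 20 (stopped by the supply cap of 5).
Mixing does better — 5×L, 1×D, and 2×F: area 31 ≤ 32, yield 5·4 + 1·11 + 2·8 = 47.

47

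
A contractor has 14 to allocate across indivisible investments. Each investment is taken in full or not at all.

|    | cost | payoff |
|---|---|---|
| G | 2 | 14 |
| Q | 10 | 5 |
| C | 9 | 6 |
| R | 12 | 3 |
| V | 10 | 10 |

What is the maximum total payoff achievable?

24

This is a 0-1 knapsack instance.
G + Q: cost 2 + 10 = 12 ≤ 14, payoff 14 + 5 = 19.
G + V: cost 2 + 10 = 12 ≤ 14, payoff 14 + 10 = 24.
G + C: cost 2 + 9 = 11 ≤ 14, payoff 14 + 6 = 20.
Best is G and V with total payoff 24.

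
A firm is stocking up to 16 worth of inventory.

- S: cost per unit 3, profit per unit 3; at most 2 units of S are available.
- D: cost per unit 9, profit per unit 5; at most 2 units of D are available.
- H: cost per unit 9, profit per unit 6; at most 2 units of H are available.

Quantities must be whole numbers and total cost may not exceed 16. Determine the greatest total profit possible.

2×S and 1×D: cost 15 ≤ 16, profit 2·3 + 1·5 = 11.
2×S and 1×H: cost 15 ≤ 16, profit 2·3 + 1·6 = 12.
Best is 12.

12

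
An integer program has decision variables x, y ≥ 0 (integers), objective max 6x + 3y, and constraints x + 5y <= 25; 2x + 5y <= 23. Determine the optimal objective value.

66

(x,y)=(11,0): 1·11+5·0=11≤25, 2·11+5·0=22≤23, objective 66.
(x,y)=(10,0): 1·10+5·0=10≤25, 2·10+5·0=20≤23, objective 60.
The best lattice point is (11,0), giving 66.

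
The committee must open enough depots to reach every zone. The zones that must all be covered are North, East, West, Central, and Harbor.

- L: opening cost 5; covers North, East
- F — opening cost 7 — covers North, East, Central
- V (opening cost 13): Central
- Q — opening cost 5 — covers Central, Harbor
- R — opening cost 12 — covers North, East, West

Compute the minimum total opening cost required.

The greedy cost-per-new-zone heuristic would pick F, Q, and R for 24, but a cheaper cover exists.
Choose Q and R: together they cover North, East, West, Central, Harbor — every zone.
Total opening cost: 5 + 12 = 17.
No cover costs less than 17.

17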